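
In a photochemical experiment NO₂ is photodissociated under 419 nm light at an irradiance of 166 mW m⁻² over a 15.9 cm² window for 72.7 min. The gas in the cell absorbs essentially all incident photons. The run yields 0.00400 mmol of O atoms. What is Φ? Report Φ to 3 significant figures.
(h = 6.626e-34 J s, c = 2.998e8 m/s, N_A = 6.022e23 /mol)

Product: 0.00400 mmol = 4.00e-6 mol.
Photon energy at 419 nm: hc/λ = (6.626e-34)(2.998e8)/(419e-9) = 4.741e-19 J.
Energy delivered: (166 mW m⁻²)(15.9e-4 m²)(4362 s) = 1.151 J.
Photons incident: 1.151 / 4.741e-19 = 2.428e18, i.e. 2.428e18/6.022e23 = 4.032e-6 mol.
Φ = 4.00e-6 mol / 4.032e-6 mol photons = 0.992.

Φ = 0.992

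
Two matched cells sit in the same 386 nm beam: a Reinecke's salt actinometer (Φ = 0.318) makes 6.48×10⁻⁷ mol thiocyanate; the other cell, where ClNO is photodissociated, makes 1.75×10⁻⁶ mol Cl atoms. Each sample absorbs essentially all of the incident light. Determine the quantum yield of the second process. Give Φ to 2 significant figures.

Φ = 0.86

Photons absorbed by the actinometer: 6.48×10⁻⁷ / 0.318 = 2.038×10⁻⁶ mol.
Φ(unknown) = 1.75×10⁻⁶ / 2.038×10⁻⁶ = 0.86.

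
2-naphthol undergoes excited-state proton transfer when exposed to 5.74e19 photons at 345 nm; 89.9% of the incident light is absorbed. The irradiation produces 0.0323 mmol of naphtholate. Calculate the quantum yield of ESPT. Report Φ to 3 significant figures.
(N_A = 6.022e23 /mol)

Product: 0.0323 mmol = 3.23e-5 mol.
Moles of photons: 5.74e19 / 6.022e23 = 9.532e-5 mol.
Photons absorbed: 0.899 × 9.532e-5 = 8.569e-5 mol.
Φ = 3.23e-5 mol / 8.569e-5 mol photons = 0.377.

Φ = 0.377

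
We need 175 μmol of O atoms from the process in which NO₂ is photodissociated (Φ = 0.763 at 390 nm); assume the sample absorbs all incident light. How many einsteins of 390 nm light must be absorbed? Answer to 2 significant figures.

Product: 175 μmol = 1.75e-4 mol.
Photons that must be absorbed: 1.75e-4 / 0.763 = 2.294e-4 mol.

2.3e-4 einstein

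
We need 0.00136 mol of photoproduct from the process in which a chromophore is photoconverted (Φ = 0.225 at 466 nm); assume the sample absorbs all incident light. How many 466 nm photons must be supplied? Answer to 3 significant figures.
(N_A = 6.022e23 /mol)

Photons that must be absorbed: 0.00136 / 0.225 = 0.006044 mol.
Photon count: 0.006044 × 6.022e23 = 3.64e21.

3.64e21 photons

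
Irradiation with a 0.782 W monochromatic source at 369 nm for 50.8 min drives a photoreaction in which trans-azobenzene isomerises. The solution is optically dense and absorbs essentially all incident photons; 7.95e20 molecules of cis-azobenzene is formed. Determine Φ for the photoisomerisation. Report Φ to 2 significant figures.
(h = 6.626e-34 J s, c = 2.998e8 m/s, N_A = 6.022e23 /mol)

Product: 7.95e20 / 6.022e23 = 0.001320 mol.
Photon energy at 369 nm: hc/λ = (6.626e-34)(2.998e8)/(369e-9) = 5.383e-19 J.
Energy delivered: (0.782 W)(3048 s) = 2384 J.
Photons incident: 2384 / 5.383e-19 = 4.429e21, i.e. 4.429e21/6.022e23 = 0.007355 mol.
Φ = 0.001320 mol / 0.007355 mol photons = 0.18.

Φ = 0.18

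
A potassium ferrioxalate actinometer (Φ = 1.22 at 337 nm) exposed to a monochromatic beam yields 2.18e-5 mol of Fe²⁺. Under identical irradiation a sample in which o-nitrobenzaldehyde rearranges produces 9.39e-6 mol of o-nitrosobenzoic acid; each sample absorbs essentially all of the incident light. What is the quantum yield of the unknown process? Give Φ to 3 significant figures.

Φ = 0.525

Photons absorbed by the actinometer: 2.18e-5 / 1.22 = 1.787e-5 mol.
Φ(unknown) = 9.39e-6 / 1.787e-5 = 0.525.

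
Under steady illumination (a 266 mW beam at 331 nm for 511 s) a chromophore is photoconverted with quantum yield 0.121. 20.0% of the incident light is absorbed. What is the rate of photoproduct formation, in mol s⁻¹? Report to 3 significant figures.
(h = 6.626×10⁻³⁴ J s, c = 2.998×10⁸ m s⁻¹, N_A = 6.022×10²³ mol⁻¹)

1.78×10⁻⁸ mol s⁻¹

Photon energy at 331 nm: hc/λ = (6.626×10⁻³⁴)(2.998×10⁸)/(331×10⁻⁹) = 6.001×10⁻¹⁹ J.
Energy delivered: (266 mW)(511 s) = 135.9 J.
Photons incident: 135.9 / 6.001×10⁻¹⁹ = 2.265×10²⁰, i.e. 2.265×10²⁰/6.022×10²³ = 3.761×10⁻⁴ mol.
Photons absorbed: 0.200 × 3.761×10⁻⁴ = 7.522×10⁻⁵ mol.
Product formed: 0.121 × 7.522×10⁻⁵ = 9.102×10⁻⁶ mol.
Rate: 9.102×10⁻⁶ / 511 s = 1.78×10⁻⁸ mol s⁻¹.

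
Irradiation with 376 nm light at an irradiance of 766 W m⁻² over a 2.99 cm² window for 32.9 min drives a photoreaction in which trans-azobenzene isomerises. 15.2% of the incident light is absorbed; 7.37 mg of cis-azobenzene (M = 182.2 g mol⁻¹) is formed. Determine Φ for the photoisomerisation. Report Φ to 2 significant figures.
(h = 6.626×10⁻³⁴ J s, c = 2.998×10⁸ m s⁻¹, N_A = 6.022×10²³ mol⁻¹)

Product: 7.37 mg / 182.2 g mol⁻¹ = 4.045×10⁻⁵ mol.
Photon energy at 376 nm: hc/λ = (6.626×10⁻³⁴)(2.998×10⁸)/(376×10⁻⁹) = 5.283×10⁻¹⁹ J.
Energy delivered: (766 W m⁻²)(2.99×10⁻⁴ m²)(1974 s) = 452.1 J.
Photons incident: 452.1 / 5.283×10⁻¹⁹ = 8.558×10²⁰, i.e. 8.558×10²⁰/6.022×10²³ = 0.001421 mol.
Photons absorbed: 0.152 × 0.001421 = 2.160×10⁻⁴ mol.
Φ = 4.045×10⁻⁵ mol / 2.160×10⁻⁴ mol photons = 0.19.

Φ = 0.19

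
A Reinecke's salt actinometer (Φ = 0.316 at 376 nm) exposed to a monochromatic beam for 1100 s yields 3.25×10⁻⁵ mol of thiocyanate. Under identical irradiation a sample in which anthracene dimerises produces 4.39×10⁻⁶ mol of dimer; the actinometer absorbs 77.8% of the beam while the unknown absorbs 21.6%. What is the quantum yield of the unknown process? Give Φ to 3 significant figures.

Φ = 0.154

Photons absorbed by the actinometer: 3.25×10⁻⁵ / 0.316 = 1.028×10⁻⁴ mol.
Incident flux: 1.028×10⁻⁴ / 0.778 = 1.321×10⁻⁴ einstein.
Absorbed by unknown: 0.216 × 1.321×10⁻⁴ = 2.853×10⁻⁵ mol.
Φ(unknown) = 4.39×10⁻⁶ / 2.853×10⁻⁵ = 0.154.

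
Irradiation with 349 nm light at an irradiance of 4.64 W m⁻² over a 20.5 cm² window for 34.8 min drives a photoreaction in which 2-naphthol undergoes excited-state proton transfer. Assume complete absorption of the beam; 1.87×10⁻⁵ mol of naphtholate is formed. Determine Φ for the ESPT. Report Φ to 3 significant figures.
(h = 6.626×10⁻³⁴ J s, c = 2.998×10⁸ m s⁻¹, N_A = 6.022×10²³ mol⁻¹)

Photon energy at 349 nm: hc/λ = (6.626×10⁻³⁴)(2.998×10⁸)/(349×10⁻⁹) = 5.692×10⁻¹⁹ J.
Energy delivered: (4.64 W m⁻²)(20.5×10⁻⁴ m²)(2088 s) = 19.86 J.
Photons incident: 19.86 / 5.692×10⁻¹⁹ = 3.489×10¹⁹, i.e. 3.489×10¹⁹/6.022×10²³ = 5.794×10⁻⁵ mol.
Φ = 1.87×10⁻⁵ mol / 5.794×10⁻⁵ mol photons = 0.323.

Φ = 0.323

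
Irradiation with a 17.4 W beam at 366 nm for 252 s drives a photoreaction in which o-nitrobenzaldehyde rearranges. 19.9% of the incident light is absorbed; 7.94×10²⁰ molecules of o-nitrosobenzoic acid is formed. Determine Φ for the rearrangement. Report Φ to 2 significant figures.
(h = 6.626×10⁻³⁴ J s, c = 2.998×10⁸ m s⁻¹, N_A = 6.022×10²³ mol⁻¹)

Product: 7.94×10²⁰ / 6.022×10²³ = 0.001318 mol.
Photon energy at 366 nm: hc/λ = (6.626×10⁻³⁴)(2.998×10⁸)/(366×10⁻⁹) = 5.428×10⁻¹⁹ J.
Energy delivered: (17.4 W)(252 s) = 4385 J.
Photons incident: 4385 / 5.428×10⁻¹⁹ = 8.078×10²¹, i.e. 8.078×10²¹/6.022×10²³ = 0.01341 mol.
Photons absorbed: 0.199 × 0.01341 = 0.002669 mol.
Φ = 0.001318 mol / 0.002669 mol photons = 0.49.

Φ = 0.49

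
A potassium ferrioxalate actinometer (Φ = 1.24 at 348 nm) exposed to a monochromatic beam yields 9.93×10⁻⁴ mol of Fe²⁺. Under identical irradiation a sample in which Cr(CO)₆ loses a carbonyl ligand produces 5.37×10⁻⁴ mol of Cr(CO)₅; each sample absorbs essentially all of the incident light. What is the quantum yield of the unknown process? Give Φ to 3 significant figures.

Photons absorbed by the actinometer: 9.93×10⁻⁴ / 1.24 = 8.008×10⁻⁴ mol.
Φ(unknown) = 5.37×10⁻⁴ / 8.008×10⁻⁴ = 0.671.

Φ = 0.671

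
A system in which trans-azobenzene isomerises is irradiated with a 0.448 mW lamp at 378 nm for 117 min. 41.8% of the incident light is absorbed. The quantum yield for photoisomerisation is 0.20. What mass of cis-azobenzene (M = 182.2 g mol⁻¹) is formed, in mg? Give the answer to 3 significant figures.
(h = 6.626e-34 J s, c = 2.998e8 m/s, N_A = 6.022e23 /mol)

0.151 mg

Photon energy at 378 nm: hc/λ = (6.626e-34)(2.998e8)/(378e-9) = 5.255e-19 J.
Energy delivered: (0.448 mW)(7020 s) = 3.145 J.
Photons incident: 3.145 / 5.255e-19 = 5.985e18, i.e. 5.985e18/6.022e23 = 9.939e-6 mol.
Photons absorbed: 0.418 × 9.939e-6 = 4.155e-6 mol.
Product: Φ × n_abs = 0.20 × 4.155e-6 = 8.310e-7 mol.
Mass: 8.310e-7 × 182.2 = 1.514e-4 g = 0.151 mg.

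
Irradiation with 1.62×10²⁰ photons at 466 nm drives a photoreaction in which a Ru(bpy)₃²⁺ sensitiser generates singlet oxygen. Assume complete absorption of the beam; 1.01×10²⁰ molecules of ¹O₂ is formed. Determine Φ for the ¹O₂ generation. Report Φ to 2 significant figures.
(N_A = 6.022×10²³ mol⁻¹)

Product: 1.01×10²⁰ / 6.022×10²³ = 1.677×10⁻⁴ mol.
Moles of photons: 1.62×10²⁰ / 6.022×10²³ = 2.690×10⁻⁴ mol.
Φ = 1.677×10⁻⁴ mol / 2.690×10⁻⁴ mol photons = 0.62.

Φ = 0.62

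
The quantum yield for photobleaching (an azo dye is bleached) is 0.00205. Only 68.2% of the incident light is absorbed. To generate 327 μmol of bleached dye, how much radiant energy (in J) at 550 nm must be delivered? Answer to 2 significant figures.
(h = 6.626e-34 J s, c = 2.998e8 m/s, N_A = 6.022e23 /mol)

Product: 327 μmol = 3.27e-4 mol.
Photons that must be absorbed: 3.27e-4 / 0.00205 = 0.1595 mol.
Incident photons needed: 0.1595 / 0.682 = 0.2339 mol.
Photon energy: hc/λ = 3.612e-19 J; per mole, 2.175e5 J mol⁻¹.
Energy required: 0.2339 × 2.175e5 = 5.1e4 J.

5.1e4 J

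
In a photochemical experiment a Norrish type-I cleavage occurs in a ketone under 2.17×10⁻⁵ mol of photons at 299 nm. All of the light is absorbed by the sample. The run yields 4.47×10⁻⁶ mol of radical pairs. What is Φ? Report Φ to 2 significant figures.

Φ = 4.47×10⁻⁶ mol / 2.17×10⁻⁵ mol photons = 0.21.

Φ = 0.21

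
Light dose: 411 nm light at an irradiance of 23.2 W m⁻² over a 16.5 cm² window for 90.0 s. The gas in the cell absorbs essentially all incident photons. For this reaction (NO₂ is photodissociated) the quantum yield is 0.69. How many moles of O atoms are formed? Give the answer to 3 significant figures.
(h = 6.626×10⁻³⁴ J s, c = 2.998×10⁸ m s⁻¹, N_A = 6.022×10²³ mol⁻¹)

8.17×10⁻⁶ mol

Photon energy at 411 nm: hc/λ = (6.626×10⁻³⁴)(2.998×10⁸)/(411×10⁻⁹) = 4.833×10⁻¹⁹ J.
Energy delivered: (23.2 W m⁻²)(16.5×10⁻⁴ m²)(90 s) = 3.445 J.
Photons incident: 3.445 / 4.833×10⁻¹⁹ = 7.128×10¹⁸, i.e. 7.128×10¹⁸/6.022×10²³ = 1.184×10⁻⁵ mol.
Product: Φ × n_abs = 0.69 × 1.184×10⁻⁵ = 8.170×10⁻⁶ mol.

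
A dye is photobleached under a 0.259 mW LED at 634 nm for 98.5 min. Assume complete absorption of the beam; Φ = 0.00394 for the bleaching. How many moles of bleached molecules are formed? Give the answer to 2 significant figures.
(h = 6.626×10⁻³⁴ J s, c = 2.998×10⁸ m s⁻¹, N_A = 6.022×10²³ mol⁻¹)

Photon energy at 634 nm: hc/λ = (6.626×10⁻³⁴)(2.998×10⁸)/(634×10⁻⁹) = 3.133×10⁻¹⁹ J.
Energy delivered: (0.259 mW)(5910 s) = 1.531 J.
Photons incident: 1.531 / 3.133×10⁻¹⁹ = 4.887×10¹⁸, i.e. 4.887×10¹⁸/6.022×10²³ = 8.115×10⁻⁶ mol.
Product: Φ × n_abs = 0.00394 × 8.115×10⁻⁶ = 3.197×10⁻⁸ mol.

3.2×10⁻⁸ mol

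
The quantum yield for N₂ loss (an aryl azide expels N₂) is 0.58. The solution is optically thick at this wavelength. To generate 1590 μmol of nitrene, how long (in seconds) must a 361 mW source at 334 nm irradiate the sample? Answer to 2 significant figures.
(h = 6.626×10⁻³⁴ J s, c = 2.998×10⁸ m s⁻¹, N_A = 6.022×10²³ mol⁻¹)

t ≈ 2700 s

Product: 1590 μmol = 0.00159 mol.
Photons that must be absorbed: 0.00159 / 0.58 = 0.002741 mol.
Photon energy: hc/λ = 5.948×10⁻¹⁹ J; per mole, 3.582×10⁵ J mol⁻¹.
Energy required: 0.002741 × 3.582×10⁵ = 981.8 J.
Time: 981.8 J / 0.361 W = 2700 s.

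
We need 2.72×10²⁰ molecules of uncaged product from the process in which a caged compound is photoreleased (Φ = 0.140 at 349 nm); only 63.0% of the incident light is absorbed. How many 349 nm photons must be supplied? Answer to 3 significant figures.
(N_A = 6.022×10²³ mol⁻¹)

3.08×10²¹ photons

Product: 2.72×10²⁰ / 6.022×10²³ = 4.517×10⁻⁴ mol.
Photons that must be absorbed: 4.517×10⁻⁴ / 0.140 = 0.003226 mol.
Incident photons needed: 0.003226 / 0.630 = 0.005121 mol.
Photon count: 0.005121 × 6.022×10²³ = 3.08×10²¹.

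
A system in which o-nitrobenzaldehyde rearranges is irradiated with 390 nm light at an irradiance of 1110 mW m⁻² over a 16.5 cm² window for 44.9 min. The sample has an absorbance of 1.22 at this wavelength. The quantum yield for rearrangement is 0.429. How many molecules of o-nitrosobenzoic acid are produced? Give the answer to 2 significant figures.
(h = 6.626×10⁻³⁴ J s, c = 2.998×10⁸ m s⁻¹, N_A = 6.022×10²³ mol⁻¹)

3.9×10¹⁸ molecules

Photon energy at 390 nm: hc/λ = (6.626×10⁻³⁴)(2.998×10⁸)/(390×10⁻⁹) = 5.094×10⁻¹⁹ J.
Energy delivered: (1110 mW m⁻²)(16.5×10⁻⁴ m²)(2694 s) = 4.934 J.
Photons incident: 4.934 / 5.094×10⁻¹⁹ = 9.686×10¹⁸, i.e. 9.686×10¹⁸/6.022×10²³ = 1.608×10⁻⁵ mol.
Fraction absorbed: 1 − 10^(−1.22) = 0.9397.
Photons absorbed: 0.9397 × 1.608×10⁻⁵ = 1.511×10⁻⁵ mol.
Product: Φ × n_abs = 0.429 × 1.511×10⁻⁵ = 6.482×10⁻⁶ mol.
As a count: 6.482×10⁻⁶ × 6.022×10²³ = 3.9×10¹⁸.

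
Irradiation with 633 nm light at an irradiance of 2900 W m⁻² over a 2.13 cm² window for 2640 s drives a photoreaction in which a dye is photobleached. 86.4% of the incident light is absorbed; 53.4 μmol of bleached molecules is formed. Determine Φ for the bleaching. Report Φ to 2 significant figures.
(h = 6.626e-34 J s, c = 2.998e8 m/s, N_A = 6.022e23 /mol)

Product: 53.4 μmol = 5.34e-5 mol.
Photon energy at 633 nm: hc/λ = (6.626e-34)(2.998e8)/(633e-9) = 3.138e-19 J.
Energy delivered: (2900 W m⁻²)(2.13e-4 m²)(2640 s) = 1631 J.
Photons incident: 1631 / 3.138e-19 = 5.198e21, i.e. 5.198e21/6.022e23 = 0.008632 mol.
Photons absorbed: 0.864 × 0.008632 = 0.007458 mol.
Φ = 5.34e-5 mol / 0.007458 mol photons = 0.0072.

Φ = 0.0072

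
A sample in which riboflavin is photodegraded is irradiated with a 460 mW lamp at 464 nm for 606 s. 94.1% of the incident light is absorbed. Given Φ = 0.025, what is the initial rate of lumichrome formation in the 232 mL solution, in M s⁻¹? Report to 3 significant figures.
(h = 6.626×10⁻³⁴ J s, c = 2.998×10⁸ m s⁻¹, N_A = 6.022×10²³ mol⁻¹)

1.81×10⁻⁷ M s⁻¹

Photon energy at 464 nm: hc/λ = (6.626×10⁻³⁴)(2.998×10⁸)/(464×10⁻⁹) = 4.281×10⁻¹⁹ J.
Energy delivered: (460 mW)(606 s) = 278.8 J.
Photons incident: 278.8 / 4.281×10⁻¹⁹ = 6.512×10²⁰, i.e. 6.512×10²⁰/6.022×10²³ = 0.001081 mol.
Photons absorbed: 0.941 × 0.001081 = 0.001017 mol.
Product formed: 0.025 × 0.001017 = 2.542×10⁻⁵ mol.
Rate: 2.542×10⁻⁵ mol / (606 s × 0.232 L) = 1.81×10⁻⁷ M s⁻¹.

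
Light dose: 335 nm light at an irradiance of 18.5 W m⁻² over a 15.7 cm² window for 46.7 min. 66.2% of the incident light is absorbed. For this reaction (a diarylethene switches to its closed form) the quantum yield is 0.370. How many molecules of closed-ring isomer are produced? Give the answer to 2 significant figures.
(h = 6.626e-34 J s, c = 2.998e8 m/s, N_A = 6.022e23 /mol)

3.4e19 molecules

Photon energy at 335 nm: hc/λ = (6.626e-34)(2.998e8)/(335e-9) = 5.930e-19 J.
Energy delivered: (18.5 W m⁻²)(15.7e-4 m²)(2802 s) = 81.38 J.
Photons incident: 81.38 / 5.930e-19 = 1.372e20, i.e. 1.372e20/6.022e23 = 2.278e-4 mol.
Photons absorbed: 0.662 × 2.278e-4 = 1.508e-4 mol.
Product: Φ × n_abs = 0.370 × 1.508e-4 = 5.580e-5 mol.
As a count: 5.580e-5 × 6.022e23 = 3.4e19.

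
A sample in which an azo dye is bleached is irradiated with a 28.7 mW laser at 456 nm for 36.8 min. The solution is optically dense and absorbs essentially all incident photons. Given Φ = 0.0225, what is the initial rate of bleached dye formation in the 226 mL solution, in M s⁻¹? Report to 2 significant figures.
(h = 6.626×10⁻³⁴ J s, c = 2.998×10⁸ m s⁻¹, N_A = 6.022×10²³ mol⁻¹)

1.1×10⁻⁸ M s⁻¹

Photon energy at 456 nm: hc/λ = (6.626×10⁻³⁴)(2.998×10⁸)/(456×10⁻⁹) = 4.356×10⁻¹⁹ J.
Energy delivered: (28.7 mW)(2208 s) = 63.37 J.
Photons incident: 63.37 / 4.356×10⁻¹⁹ = 1.455×10²⁰, i.e. 1.455×10²⁰/6.022×10²³ = 2.416×10⁻⁴ mol.
Product formed: 0.0225 × 2.416×10⁻⁴ = 5.436×10⁻⁶ mol.
Rate: 5.436×10⁻⁶ mol / (2208 s × 0.226 L) = 1.1×10⁻⁸ M s⁻¹.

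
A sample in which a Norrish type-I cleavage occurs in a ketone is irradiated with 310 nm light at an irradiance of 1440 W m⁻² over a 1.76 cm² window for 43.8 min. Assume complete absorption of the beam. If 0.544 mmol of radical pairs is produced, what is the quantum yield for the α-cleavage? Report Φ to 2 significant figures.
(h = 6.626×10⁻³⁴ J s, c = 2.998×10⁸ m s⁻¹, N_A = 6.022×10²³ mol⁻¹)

Product: 0.544 mmol = 5.44×10⁻⁴ mol.
Photon energy at 310 nm: hc/λ = (6.626×10⁻³⁴)(2.998×10⁸)/(310×10⁻⁹) = 6.408×10⁻¹⁹ J.
Energy delivered: (1440 W m⁻²)(1.76×10⁻⁴ m²)(2628 s) = 666.0 J.
Photons incident: 666.0 / 6.408×10⁻¹⁹ = 1.039×10²¹, i.e. 1.039×10²¹/6.022×10²³ = 0.001725 mol.
Φ = 5.44×10⁻⁴ mol / 0.001725 mol photons = 0.32.

Φ = 0.32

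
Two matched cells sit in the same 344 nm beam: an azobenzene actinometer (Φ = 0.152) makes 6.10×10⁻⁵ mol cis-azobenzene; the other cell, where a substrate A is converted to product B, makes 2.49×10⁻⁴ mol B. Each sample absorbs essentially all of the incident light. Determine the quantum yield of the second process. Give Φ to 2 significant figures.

Photons absorbed by the actinometer: 6.10×10⁻⁵ / 0.152 = 4.013×10⁻⁴ mol.
Φ(unknown) = 2.49×10⁻⁴ / 4.013×10⁻⁴ = 0.62.

Φ = 0.62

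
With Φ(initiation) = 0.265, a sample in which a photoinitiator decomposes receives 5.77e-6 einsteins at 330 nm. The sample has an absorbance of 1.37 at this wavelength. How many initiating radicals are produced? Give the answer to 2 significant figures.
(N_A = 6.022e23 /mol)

8.8e17 initiating radicals

Fraction absorbed: 1 − 10^(−1.37) = 0.9573.
Photons absorbed: 0.9573 × 5.77e-6 = 5.524e-6 mol.
Product: Φ × n_abs = 0.265 × 5.524e-6 = 1.464e-6 mol.
As a count: 1.464e-6 × 6.022e23 = 8.8e17.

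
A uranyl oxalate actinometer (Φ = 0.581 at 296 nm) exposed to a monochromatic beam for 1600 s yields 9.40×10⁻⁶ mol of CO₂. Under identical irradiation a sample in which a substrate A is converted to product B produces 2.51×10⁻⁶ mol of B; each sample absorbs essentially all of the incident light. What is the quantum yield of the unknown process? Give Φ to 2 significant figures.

Φ = 0.16

Photons absorbed by the actinometer: 9.40×10⁻⁶ / 0.581 = 1.618×10⁻⁵ mol.
Φ(unknown) = 2.51×10⁻⁶ / 1.618×10⁻⁵ = 0.16.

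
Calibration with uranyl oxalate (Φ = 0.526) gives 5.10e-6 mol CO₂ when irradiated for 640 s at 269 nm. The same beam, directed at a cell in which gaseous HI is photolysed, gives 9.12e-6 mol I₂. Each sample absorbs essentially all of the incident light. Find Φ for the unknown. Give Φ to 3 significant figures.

Φ = 0.941

Photons absorbed by the actinometer: 5.10e-6 / 0.526 = 9.696e-6 mol.
Φ(unknown) = 9.12e-6 / 9.696e-6 = 0.941.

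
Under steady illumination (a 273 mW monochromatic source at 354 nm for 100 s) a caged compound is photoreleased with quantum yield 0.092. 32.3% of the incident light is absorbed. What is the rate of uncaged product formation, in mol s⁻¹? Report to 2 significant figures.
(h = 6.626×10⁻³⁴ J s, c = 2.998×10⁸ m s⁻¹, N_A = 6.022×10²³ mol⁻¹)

2.4×10⁻⁸ mol s⁻¹

Photon energy at 354 nm: hc/λ = (6.626×10⁻³⁴)(2.998×10⁸)/(354×10⁻⁹) = 5.612×10⁻¹⁹ J.
Energy delivered: (273 mW)(100 s) = 27.30 J.
Photons incident: 27.30 / 5.612×10⁻¹⁹ = 4.865×10¹⁹, i.e. 4.865×10¹⁹/6.022×10²³ = 8.079×10⁻⁵ mol.
Photons absorbed: 0.323 × 8.079×10⁻⁵ = 2.610×10⁻⁵ mol.
Product formed: 0.092 × 2.610×10⁻⁵ = 2.401×10⁻⁶ mol.
Rate: 2.401×10⁻⁶ / 100 s = 2.4×10⁻⁸ mol s⁻¹.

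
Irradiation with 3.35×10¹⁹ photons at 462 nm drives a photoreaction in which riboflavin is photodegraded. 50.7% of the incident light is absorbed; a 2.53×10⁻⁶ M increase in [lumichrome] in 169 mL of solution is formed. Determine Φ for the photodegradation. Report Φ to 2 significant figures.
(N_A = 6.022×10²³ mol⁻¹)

Φ = 0.015

Product: (2.53×10⁻⁶ M)(0.169 L) = 4.276×10⁻⁷ mol.
Moles of photons: 3.35×10¹⁹ / 6.022×10²³ = 5.563×10⁻⁵ mol.
Photons absorbed: 0.507 × 5.563×10⁻⁵ = 2.820×10⁻⁵ mol.
Φ = 4.276×10⁻⁷ mol / 2.820×10⁻⁵ mol photons = 0.015.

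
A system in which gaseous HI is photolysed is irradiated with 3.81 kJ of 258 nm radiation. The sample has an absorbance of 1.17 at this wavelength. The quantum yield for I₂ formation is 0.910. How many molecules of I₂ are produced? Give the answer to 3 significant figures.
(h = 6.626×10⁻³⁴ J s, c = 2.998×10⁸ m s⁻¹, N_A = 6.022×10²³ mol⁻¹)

Photon energy at 258 nm: hc/λ = (6.626×10⁻³⁴)(2.998×10⁸)/(258×10⁻⁹) = 7.700×10⁻¹⁹ J.
Incident energy: 3.81 kJ = 3810 J.
Photons incident: 3810 / 7.700×10⁻¹⁹ = 4.948×10²¹, i.e. 4.948×10²¹/6.022×10²³ = 0.008217 mol.
Fraction absorbed: 1 − 10^(−1.17) = 0.9324.
Photons absorbed: 0.9324 × 0.008217 = 0.007662 mol.
Product: Φ × n_abs = 0.910 × 0.007662 = 0.006972 mol.
As a count: 0.006972 × 6.022×10²³ = 4.20×10²¹.

4.20×10²¹ molecules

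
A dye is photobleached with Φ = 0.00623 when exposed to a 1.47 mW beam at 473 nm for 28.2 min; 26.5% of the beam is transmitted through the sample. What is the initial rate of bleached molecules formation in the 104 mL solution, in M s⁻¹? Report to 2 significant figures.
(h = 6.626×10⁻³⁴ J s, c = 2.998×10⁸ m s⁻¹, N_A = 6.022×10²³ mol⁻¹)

2.6×10⁻¹⁰ M s⁻¹

Photon energy at 473 nm: hc/λ = (6.626×10⁻³⁴)(2.998×10⁸)/(473×10⁻⁹) = 4.200×10⁻¹⁹ J.
Energy delivered: (1.47 mW)(1692 s) = 2.487 J.
Photons incident: 2.487 / 4.200×10⁻¹⁹ = 5.921×10¹⁸, i.e. 5.921×10¹⁸/6.022×10²³ = 9.832×10⁻⁶ mol.
Fraction absorbed: 1 − 26.5/100 = 0.7350.
Photons absorbed: 0.7350 × 9.832×10⁻⁶ = 7.227×10⁻⁶ mol.
Product formed: 0.00623 × 7.227×10⁻⁶ = 4.502×10⁻⁸ mol.
Rate: 4.502×10⁻⁸ mol / (1692 s × 0.104 L) = 2.6×10⁻¹⁰ M s⁻¹.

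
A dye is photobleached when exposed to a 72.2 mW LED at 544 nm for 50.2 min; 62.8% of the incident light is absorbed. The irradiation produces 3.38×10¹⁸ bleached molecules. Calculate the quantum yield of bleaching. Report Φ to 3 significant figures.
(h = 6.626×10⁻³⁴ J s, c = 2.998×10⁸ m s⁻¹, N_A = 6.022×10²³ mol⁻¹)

Product: 3.38×10¹⁸ / 6.022×10²³ = 5.613×10⁻⁶ mol.
Photon energy at 544 nm: hc/λ = (6.626×10⁻³⁴)(2.998×10⁸)/(544×10⁻⁹) = 3.652×10⁻¹⁹ J.
Energy delivered: (72.2 mW)(3012 s) = 217.5 J.
Photons incident: 217.5 / 3.652×10⁻¹⁹ = 5.956×10²⁰, i.e. 5.956×10²⁰/6.022×10²³ = 9.890×10⁻⁴ mol.
Photons absorbed: 0.628 × 9.890×10⁻⁴ = 6.211×10⁻⁴ mol.
Φ = 5.613×10⁻⁶ mol / 6.211×10⁻⁴ mol photons = 0.00904.

Φ = 0.00904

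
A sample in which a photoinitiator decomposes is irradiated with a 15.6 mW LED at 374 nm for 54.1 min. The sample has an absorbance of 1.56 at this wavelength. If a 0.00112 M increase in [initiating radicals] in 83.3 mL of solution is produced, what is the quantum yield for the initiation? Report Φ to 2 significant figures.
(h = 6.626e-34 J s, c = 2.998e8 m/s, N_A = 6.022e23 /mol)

Φ = 0.61

Product: (0.00112 M)(0.0833 L) = 9.330e-5 mol.
Photon energy at 374 nm: hc/λ = (6.626e-34)(2.998e8)/(374e-9) = 5.311e-19 J.
Energy delivered: (15.6 mW)(3246 s) = 50.64 J.
Photons incident: 50.64 / 5.311e-19 = 9.535e19, i.e. 9.535e19/6.022e23 = 1.583e-4 mol.
Fraction absorbed: 1 − 10^(−1.56) = 0.9725.
Photons absorbed: 0.9725 × 1.583e-4 = 1.539e-4 mol.
Φ = 9.330e-5 mol / 1.539e-4 mol photons = 0.61.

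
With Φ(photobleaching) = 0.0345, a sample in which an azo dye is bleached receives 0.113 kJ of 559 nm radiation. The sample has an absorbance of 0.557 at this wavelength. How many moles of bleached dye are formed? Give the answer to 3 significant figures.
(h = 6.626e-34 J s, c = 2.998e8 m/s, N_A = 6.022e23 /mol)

1.32e-5 mol

Photon energy at 559 nm: hc/λ = (6.626e-34)(2.998e8)/(559e-9) = 3.554e-19 J.
Incident energy: 0.113 kJ = 113 J.
Photons incident: 113 / 3.554e-19 = 3.180e20, i.e. 3.180e20/6.022e23 = 5.281e-4 mol.
Fraction absorbed: 1 − 10^(−0.557) = 0.7227.
Photons absorbed: 0.7227 × 5.281e-4 = 3.817e-4 mol.
Product: Φ × n_abs = 0.0345 × 3.817e-4 = 1.317e-5 mol.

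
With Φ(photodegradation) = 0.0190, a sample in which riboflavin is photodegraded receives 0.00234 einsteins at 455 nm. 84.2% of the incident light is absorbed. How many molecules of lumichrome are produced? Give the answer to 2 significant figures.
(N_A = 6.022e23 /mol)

Photons absorbed: 0.842 × 0.00234 = 0.001970 mol.
Product: Φ × n_abs = 0.0190 × 0.001970 = 3.743e-5 mol.
As a count: 3.743e-5 × 6.022e23 = 2.3e19.

2.3e19 molecules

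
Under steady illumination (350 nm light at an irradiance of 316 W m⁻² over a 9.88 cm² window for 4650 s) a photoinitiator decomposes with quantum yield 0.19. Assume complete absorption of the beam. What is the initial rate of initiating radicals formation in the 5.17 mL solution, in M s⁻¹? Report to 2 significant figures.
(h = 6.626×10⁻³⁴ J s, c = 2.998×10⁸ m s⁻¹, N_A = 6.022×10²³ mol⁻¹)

3.4×10⁻⁵ M s⁻¹

Photon energy at 350 nm: hc/λ = (6.626×10⁻³⁴)(2.998×10⁸)/(350×10⁻⁹) = 5.676×10⁻¹⁹ J.
Energy delivered: (316 W m⁻²)(9.88×10⁻⁴ m²)(4650 s) = 1452 J.
Photons incident: 1452 / 5.676×10⁻¹⁹ = 2.558×10²¹, i.e. 2.558×10²¹/6.022×10²³ = 0.004248 mol.
Product formed: 0.19 × 0.004248 = 8.071×10⁻⁴ mol.
Rate: 8.071×10⁻⁴ mol / (4650 s × 0.00517 L) = 3.4×10⁻⁵ M s⁻¹.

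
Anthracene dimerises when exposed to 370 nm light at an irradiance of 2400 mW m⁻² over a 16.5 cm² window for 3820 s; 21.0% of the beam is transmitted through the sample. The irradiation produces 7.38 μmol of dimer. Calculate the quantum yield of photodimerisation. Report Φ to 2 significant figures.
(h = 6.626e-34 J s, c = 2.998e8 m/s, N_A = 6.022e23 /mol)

Φ = 0.20

Product: 7.38 μmol = 7.38e-6 mol.
Photon energy at 370 nm: hc/λ = (6.626e-34)(2.998e8)/(370e-9) = 5.369e-19 J.
Energy delivered: (2400 mW m⁻²)(16.5e-4 m²)(3820 s) = 15.13 J.
Photons incident: 15.13 / 5.369e-19 = 2.818e19, i.e. 2.818e19/6.022e23 = 4.680e-5 mol.
Fraction absorbed: 1 − 21.0/100 = 0.7900.
Photons absorbed: 0.7900 × 4.680e-5 = 3.697e-5 mol.
Φ = 7.38e-6 mol / 3.697e-5 mol photons = 0.20.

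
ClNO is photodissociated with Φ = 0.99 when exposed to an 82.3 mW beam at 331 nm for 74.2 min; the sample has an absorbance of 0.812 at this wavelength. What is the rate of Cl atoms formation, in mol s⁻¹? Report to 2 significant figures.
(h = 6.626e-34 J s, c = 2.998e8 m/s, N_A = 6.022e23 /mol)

1.9e-7 mol s⁻¹

Photon energy at 331 nm: hc/λ = (6.626e-34)(2.998e8)/(331e-9) = 6.001e-19 J.
Energy delivered: (82.3 mW)(4452 s) = 366.4 J.
Photons incident: 366.4 / 6.001e-19 = 6.106e20, i.e. 6.106e20/6.022e23 = 0.001014 mol.
Fraction absorbed: 1 − 10^(−0.812) = 0.8458.
Photons absorbed: 0.8458 × 0.001014 = 8.576e-4 mol.
Product formed: 0.99 × 8.576e-4 = 8.490e-4 mol.
Rate: 8.490e-4 / 4452 s = 1.9e-7 mol s⁻¹.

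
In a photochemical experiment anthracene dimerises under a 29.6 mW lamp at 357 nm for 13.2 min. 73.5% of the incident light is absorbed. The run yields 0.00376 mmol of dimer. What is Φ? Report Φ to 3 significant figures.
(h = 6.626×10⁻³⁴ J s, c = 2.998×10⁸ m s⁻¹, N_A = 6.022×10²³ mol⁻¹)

Φ = 0.0731

Product: 0.00376 mmol = 3.76×10⁻⁶ mol.
Photon energy at 357 nm: hc/λ = (6.626×10⁻³⁴)(2.998×10⁸)/(357×10⁻⁹) = 5.564×10⁻¹⁹ J.
Energy delivered: (29.6 mW)(792 s) = 23.44 J.
Photons incident: 23.44 / 5.564×10⁻¹⁹ = 4.213×10¹⁹, i.e. 4.213×10¹⁹/6.022×10²³ = 6.996×10⁻⁵ mol.
Photons absorbed: 0.735 × 6.996×10⁻⁵ = 5.142×10⁻⁵ mol.
Φ = 3.76×10⁻⁶ mol / 5.142×10⁻⁵ mol photons = 0.0731.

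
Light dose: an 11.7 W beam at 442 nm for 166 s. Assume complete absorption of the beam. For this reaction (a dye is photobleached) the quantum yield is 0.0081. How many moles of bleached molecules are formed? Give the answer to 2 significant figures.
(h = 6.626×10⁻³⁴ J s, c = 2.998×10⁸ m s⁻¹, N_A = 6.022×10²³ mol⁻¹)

Photon energy at 442 nm: hc/λ = (6.626×10⁻³⁴)(2.998×10⁸)/(442×10⁻⁹) = 4.494×10⁻¹⁹ J.
Energy delivered: (11.7 W)(166 s) = 1942 J.
Photons incident: 1942 / 4.494×10⁻¹⁹ = 4.321×10²¹, i.e. 4.321×10²¹/6.022×10²³ = 0.007175 mol.
Product: Φ × n_abs = 0.0081 × 0.007175 = 5.812×10⁻⁵ mol.

5.8×10⁻⁵ mol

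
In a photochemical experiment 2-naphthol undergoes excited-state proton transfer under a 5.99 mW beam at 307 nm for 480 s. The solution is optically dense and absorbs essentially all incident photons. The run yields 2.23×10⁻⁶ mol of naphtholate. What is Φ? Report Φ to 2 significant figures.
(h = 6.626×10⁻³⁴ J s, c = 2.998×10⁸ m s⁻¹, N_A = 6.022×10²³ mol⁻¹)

Φ = 0.30

Photon energy at 307 nm: hc/λ = (6.626×10⁻³⁴)(2.998×10⁸)/(307×10⁻⁹) = 6.471×10⁻¹⁹ J.
Energy delivered: (5.99 mW)(480 s) = 2.875 J.
Photons incident: 2.875 / 6.471×10⁻¹⁹ = 4.443×10¹⁸, i.e. 4.443×10¹⁸/6.022×10²³ = 7.378×10⁻⁶ mol.
Φ = 2.23×10⁻⁶ mol / 7.378×10⁻⁶ mol photons = 0.30.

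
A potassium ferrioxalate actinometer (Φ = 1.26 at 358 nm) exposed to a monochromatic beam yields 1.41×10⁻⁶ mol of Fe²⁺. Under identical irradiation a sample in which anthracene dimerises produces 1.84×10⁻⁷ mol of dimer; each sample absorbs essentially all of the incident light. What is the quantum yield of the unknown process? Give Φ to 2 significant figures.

Photons absorbed by the actinometer: 1.41×10⁻⁶ / 1.26 = 1.119×10⁻⁶ mol.
Φ(unknown) = 1.84×10⁻⁷ / 1.119×10⁻⁶ = 0.16.

Φ = 0.16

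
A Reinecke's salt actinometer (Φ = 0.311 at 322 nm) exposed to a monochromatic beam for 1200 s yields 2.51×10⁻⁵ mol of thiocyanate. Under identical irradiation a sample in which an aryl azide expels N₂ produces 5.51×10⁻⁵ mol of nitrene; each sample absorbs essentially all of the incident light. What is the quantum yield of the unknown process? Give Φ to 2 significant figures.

Photons absorbed by the actinometer: 2.51×10⁻⁵ / 0.311 = 8.071×10⁻⁵ mol.
Φ(unknown) = 5.51×10⁻⁵ / 8.071×10⁻⁵ = 0.68.

Φ = 0.68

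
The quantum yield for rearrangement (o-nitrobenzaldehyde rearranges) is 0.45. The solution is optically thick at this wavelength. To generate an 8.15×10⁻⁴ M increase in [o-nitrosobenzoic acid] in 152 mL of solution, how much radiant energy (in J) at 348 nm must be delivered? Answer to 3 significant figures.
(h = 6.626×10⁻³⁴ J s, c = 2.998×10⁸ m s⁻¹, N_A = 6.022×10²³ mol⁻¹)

94.6 J

Product: (8.15×10⁻⁴ M)(0.152 L) = 1.239×10⁻⁴ mol.
Photons that must be absorbed: 1.239×10⁻⁴ / 0.45 = 2.753×10⁻⁴ mol.
Photon energy: hc/λ = 5.708×10⁻¹⁹ J; per mole, 3.437×10⁵ J mol⁻¹.
Energy required: 2.753×10⁻⁴ × 3.437×10⁵ = 94.6 J.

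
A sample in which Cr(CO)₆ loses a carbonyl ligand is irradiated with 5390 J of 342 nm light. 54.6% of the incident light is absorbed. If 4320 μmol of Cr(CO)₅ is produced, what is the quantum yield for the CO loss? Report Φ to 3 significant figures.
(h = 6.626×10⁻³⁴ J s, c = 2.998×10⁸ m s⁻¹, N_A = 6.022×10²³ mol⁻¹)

Φ = 0.513

Product: 4320 μmol = 0.00432 mol.
Photon energy at 342 nm: hc/λ = (6.626×10⁻³⁴)(2.998×10⁸)/(342×10⁻⁹) = 5.808×10⁻¹⁹ J.
Photons incident: 5390 / 5.808×10⁻¹⁹ = 9.280×10²¹, i.e. 9.280×10²¹/6.022×10²³ = 0.01541 mol.
Photons absorbed: 0.546 × 0.01541 = 0.008414 mol.
Φ = 0.00432 mol / 0.008414 mol photons = 0.513.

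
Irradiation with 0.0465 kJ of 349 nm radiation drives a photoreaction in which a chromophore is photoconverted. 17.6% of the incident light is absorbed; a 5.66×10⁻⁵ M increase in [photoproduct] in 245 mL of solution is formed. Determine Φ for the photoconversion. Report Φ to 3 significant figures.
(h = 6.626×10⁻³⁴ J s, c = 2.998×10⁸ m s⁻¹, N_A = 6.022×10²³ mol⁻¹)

Φ = 0.581

Product: (5.66×10⁻⁵ M)(0.245 L) = 1.387×10⁻⁵ mol.
Photon energy at 349 nm: hc/λ = (6.626×10⁻³⁴)(2.998×10⁸)/(349×10⁻⁹) = 5.692×10⁻¹⁹ J.
Incident energy: 0.0465 kJ = 46.5 J.
Photons incident: 46.5 / 5.692×10⁻¹⁹ = 8.169×10¹⁹, i.e. 8.169×10¹⁹/6.022×10²³ = 1.357×10⁻⁴ mol.
Photons absorbed: 0.176 × 1.357×10⁻⁴ = 2.388×10⁻⁵ mol.
Φ = 1.387×10⁻⁵ mol / 2.388×10⁻⁵ mol photons = 0.581.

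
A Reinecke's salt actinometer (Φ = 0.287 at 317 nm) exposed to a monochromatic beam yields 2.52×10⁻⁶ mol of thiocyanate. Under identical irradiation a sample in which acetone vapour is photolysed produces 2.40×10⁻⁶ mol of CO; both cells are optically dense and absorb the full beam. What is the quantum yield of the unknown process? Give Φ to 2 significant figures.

Φ = 0.27

Photons absorbed by the actinometer: 2.52×10⁻⁶ / 0.287 = 8.780×10⁻⁶ mol.
Φ(unknown) = 2.40×10⁻⁶ / 8.780×10⁻⁶ = 0.27.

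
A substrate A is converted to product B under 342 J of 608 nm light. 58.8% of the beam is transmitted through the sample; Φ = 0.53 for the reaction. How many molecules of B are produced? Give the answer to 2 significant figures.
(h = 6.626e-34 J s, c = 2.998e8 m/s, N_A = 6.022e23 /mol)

Photon energy at 608 nm: hc/λ = (6.626e-34)(2.998e8)/(608e-9) = 3.267e-19 J.
Photons incident: 342 / 3.267e-19 = 1.047e21, i.e. 1.047e21/6.022e23 = 0.001739 mol.
Fraction absorbed: 1 − 58.8/100 = 0.4120.
Photons absorbed: 0.4120 × 0.001739 = 7.165e-4 mol.
Product: Φ × n_abs = 0.53 × 7.165e-4 = 3.797e-4 mol.
As a count: 3.797e-4 × 6.022e23 = 2.3e20.

2.3e20 molecules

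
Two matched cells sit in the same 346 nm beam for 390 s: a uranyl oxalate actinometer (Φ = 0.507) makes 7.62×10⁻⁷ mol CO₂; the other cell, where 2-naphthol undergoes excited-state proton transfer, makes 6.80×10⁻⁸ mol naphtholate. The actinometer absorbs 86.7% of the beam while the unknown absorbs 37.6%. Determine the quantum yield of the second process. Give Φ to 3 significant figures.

Photons absorbed by the actinometer: 7.62×10⁻⁷ / 0.507 = 1.503×10⁻⁶ mol.
Incident flux: 1.503×10⁻⁶ / 0.867 = 1.734×10⁻⁶ einstein.
Absorbed by unknown: 0.376 × 1.734×10⁻⁶ = 6.520×10⁻⁷ mol.
Φ(unknown) = 6.80×10⁻⁸ / 6.520×10⁻⁷ = 0.104.

Φ = 0.104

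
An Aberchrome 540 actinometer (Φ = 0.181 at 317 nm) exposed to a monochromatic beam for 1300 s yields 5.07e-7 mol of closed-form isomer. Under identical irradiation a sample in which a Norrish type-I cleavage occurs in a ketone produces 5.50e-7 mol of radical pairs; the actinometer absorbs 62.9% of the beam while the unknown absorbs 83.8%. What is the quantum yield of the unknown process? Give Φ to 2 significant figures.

Photons absorbed by the actinometer: 5.07e-7 / 0.181 = 2.801e-6 mol.
Incident flux: 2.801e-6 / 0.629 = 4.453e-6 einstein.
Absorbed by unknown: 0.838 × 4.453e-6 = 3.732e-6 mol.
Φ(unknown) = 5.50e-7 / 3.732e-6 = 0.15.

Φ = 0.15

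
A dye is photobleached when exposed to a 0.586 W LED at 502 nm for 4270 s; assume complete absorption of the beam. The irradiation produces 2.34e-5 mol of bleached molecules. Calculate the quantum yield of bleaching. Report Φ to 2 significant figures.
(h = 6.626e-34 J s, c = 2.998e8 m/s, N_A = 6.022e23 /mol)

Photon energy at 502 nm: hc/λ = (6.626e-34)(2.998e8)/(502e-9) = 3.957e-19 J.
Energy delivered: (0.586 W)(4270 s) = 2502 J.
Photons incident: 2502 / 3.957e-19 = 6.323e21, i.e. 6.323e21/6.022e23 = 0.01050 mol.
Φ = 2.34e-5 mol / 0.01050 mol photons = 0.0022.

Φ = 0.0022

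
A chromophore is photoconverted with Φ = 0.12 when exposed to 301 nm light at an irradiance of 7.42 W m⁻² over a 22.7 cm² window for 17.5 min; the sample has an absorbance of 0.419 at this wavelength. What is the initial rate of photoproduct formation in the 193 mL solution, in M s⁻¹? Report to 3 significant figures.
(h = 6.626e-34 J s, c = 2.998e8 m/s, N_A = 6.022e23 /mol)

Photon energy at 301 nm: hc/λ = (6.626e-34)(2.998e8)/(301e-9) = 6.600e-19 J.
Energy delivered: (7.42 W m⁻²)(22.7e-4 m²)(1050 s) = 17.69 J.
Photons incident: 17.69 / 6.600e-19 = 2.680e19, i.e. 2.680e19/6.022e23 = 4.450e-5 mol.
Fraction absorbed: 1 − 10^(−0.419) = 0.6189.
Photons absorbed: 0.6189 × 4.450e-5 = 2.754e-5 mol.
Product formed: 0.12 × 2.754e-5 = 3.305e-6 mol.
Rate: 3.305e-6 mol / (1050 s × 0.193 L) = 1.63e-8 M s⁻¹.

1.63e-8 M s⁻¹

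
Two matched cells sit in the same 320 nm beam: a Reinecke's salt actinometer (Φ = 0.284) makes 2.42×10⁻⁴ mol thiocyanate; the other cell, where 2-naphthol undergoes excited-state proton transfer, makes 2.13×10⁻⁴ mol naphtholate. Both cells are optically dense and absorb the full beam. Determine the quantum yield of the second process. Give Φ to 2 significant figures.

Photons absorbed by the actinometer: 2.42×10⁻⁴ / 0.284 = 8.521×10⁻⁴ mol.
Φ(unknown) = 2.13×10⁻⁴ / 8.521×10⁻⁴ = 0.25.

Φ = 0.25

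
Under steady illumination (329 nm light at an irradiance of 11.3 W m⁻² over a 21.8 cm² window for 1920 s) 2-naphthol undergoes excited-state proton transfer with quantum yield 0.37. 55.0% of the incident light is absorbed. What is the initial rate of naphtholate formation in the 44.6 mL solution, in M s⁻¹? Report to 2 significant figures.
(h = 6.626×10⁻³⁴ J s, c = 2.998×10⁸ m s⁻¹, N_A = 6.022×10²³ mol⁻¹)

3.1×10⁻⁷ M s⁻¹

Photon energy at 329 nm: hc/λ = (6.626×10⁻³⁴)(2.998×10⁸)/(329×10⁻⁹) = 6.038×10⁻¹⁹ J.
Energy delivered: (11.3 W m⁻²)(21.8×10⁻⁴ m²)(1920 s) = 47.30 J.
Photons incident: 47.30 / 6.038×10⁻¹⁹ = 7.834×10¹⁹, i.e. 7.834×10¹⁹/6.022×10²³ = 1.301×10⁻⁴ mol.
Photons absorbed: 0.550 × 1.301×10⁻⁴ = 7.156×10⁻⁵ mol.
Product formed: 0.37 × 7.156×10⁻⁵ = 2.648×10⁻⁵ mol.
Rate: 2.648×10⁻⁵ mol / (1920 s × 0.0446 L) = 3.1×10⁻⁷ M s⁻¹.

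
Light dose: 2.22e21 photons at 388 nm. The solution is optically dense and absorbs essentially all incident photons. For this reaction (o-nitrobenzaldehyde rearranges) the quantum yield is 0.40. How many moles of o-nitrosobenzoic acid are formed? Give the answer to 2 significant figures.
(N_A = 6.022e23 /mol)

0.0015 mol

Moles of photons: 2.22e21 / 6.022e23 = 0.003686 mol.
Product: Φ × n_abs = 0.40 × 0.003686 = 0.001474 mol.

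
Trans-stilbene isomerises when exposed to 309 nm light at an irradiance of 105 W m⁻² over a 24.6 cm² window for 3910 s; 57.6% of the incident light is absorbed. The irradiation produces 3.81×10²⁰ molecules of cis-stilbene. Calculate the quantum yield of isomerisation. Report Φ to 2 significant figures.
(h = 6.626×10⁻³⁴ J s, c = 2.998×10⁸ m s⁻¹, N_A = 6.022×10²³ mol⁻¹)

Product: 3.81×10²⁰ / 6.022×10²³ = 6.327×10⁻⁴ mol.
Photon energy at 309 nm: hc/λ = (6.626×10⁻³⁴)(2.998×10⁸)/(309×10⁻⁹) = 6.429×10⁻¹⁹ J.
Energy delivered: (105 W m⁻²)(24.6×10⁻⁴ m²)(3910 s) = 1010 J.
Photons incident: 1010 / 6.429×10⁻¹⁹ = 1.571×10²¹, i.e. 1.571×10²¹/6.022×10²³ = 0.002609 mol.
Photons absorbed: 0.576 × 0.002609 = 0.001503 mol.
Φ = 6.327×10⁻⁴ mol / 0.001503 mol photons = 0.42.

Φ = 0.42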